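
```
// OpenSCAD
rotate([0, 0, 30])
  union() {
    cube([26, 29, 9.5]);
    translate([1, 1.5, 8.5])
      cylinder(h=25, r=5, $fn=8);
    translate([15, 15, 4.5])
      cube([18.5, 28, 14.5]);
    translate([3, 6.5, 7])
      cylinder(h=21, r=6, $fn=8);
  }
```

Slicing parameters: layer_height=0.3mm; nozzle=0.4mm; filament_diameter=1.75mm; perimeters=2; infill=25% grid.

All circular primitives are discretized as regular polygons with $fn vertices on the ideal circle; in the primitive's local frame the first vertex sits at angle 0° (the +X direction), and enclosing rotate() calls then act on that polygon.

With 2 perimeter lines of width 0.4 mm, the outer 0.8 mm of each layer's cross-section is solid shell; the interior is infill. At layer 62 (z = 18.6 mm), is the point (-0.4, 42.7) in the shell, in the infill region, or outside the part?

infill

At z = 18.6 mm: the cube is absent (z outside [0, 9.5]); the r=5 cylinder at (1, 1.5) contributes a regular 8-gon of circumradius 5; the 18.5×28 cube at (15, 15) contributes its full rectangle; the r=6 cylinder at (3, 6.5) contributes a regular 8-gon of circumradius 6; Merging all regions: the regions partially overlap (shared area 31.45 mm²), so overlapping operands fuse into one piece — 2 connected regions; (whole slice rotated 30° about Z — lengths, areas and connectivity unchanged). Overall, the cross-section has 2 separate islands. Undo the 30° rotation: the query point maps to (21.004, 37.179) in the un-rotated model frame. The nearest boundary edge runs (15.00, 43.00)→(33.50, 43.00); distance from the point to it = 5.82 mm. (Shell/infill is judged within the island containing the point — the largest one.) The point is inside the cross-section and 5.82 mm from the nearest boundary — more than the 0.8 mm shell width (2 × 0.4), so it's in the infill interior.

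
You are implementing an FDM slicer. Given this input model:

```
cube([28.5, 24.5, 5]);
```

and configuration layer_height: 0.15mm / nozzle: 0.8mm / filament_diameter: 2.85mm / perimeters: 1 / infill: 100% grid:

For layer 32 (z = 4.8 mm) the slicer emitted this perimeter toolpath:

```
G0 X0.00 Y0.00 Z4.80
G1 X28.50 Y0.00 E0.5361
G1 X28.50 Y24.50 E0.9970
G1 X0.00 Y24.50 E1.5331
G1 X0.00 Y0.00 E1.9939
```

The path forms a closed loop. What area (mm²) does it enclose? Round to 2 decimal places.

698.25 mm²

Apply the shoelace formula to the sequence of (X, Y) vertices; enclosed area = 698.25 mm².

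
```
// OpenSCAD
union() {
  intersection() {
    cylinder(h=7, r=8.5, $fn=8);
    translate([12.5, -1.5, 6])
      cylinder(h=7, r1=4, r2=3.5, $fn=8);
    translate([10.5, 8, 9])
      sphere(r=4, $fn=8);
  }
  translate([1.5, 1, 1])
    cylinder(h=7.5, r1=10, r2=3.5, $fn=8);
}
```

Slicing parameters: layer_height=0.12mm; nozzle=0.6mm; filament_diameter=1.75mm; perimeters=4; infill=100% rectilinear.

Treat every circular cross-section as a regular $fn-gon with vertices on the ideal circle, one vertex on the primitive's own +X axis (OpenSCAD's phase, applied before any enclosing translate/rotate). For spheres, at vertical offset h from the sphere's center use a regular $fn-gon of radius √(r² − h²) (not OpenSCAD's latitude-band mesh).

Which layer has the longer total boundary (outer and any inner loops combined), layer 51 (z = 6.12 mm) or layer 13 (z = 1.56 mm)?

layer 13 (z = 1.56 mm)

Layer 51 (z = 6.12): the r=8.5 cylinder contributes a regular 8-gon of circumradius 8.5 (perimeter = 2·8·8.500·sin(180°/8) = 52.04 mm); the cone at (12.5, -1.5) contributes a regular 8-gon of circumradius 3.991 (interpolated between r1=4 and r2=3.5 at t=0.017) (perimeter = 2·8·3.991·sin(180°/8) = 24.44 mm); the sphere at (10.5, 8): section is a regular 8-gon, circumradius = √(r²−h²) = √(4²−2.88²) = 2.776 (perimeter = 2·8·2.776·sin(180°/8) = 17.00 mm); Keeping only the common overlap: the cone at (12.5, -1.5) does not overlap the r=8.5 cylinder (empty); the r=4 sphere at (10.5, 8) does not overlap the running intersection (empty) — nothing remains; the cone at (1.5, 1) (r1=10→r2=3.5) has section circumradius 5.563 here — a regular 8-gon (perimeter = 2·8·5.563·sin(180°/8) = 34.06 mm); Combining (union): only the cone at (1.5, 1) is present, so the union is just that shape — boundary = 34.06 mm. So its perimeter = 34.06 mm. Layer 13 (z = 1.56): the cylinder: section is a regular 8-gon, circumradius r=8.5 (perimeter = 2·8·8.500·sin(180°/8) = 52.04 mm); the cone at (12.5, -1.5) is not intersected at this z (z outside [6, 13]); the sphere at (10.5, 8) is absent (|z−center|=7.440 > r=4); After intersecting: at least one operand is absent at this height, so nothing remains; the cone at (1.5, 1): at t=0.075 of its height the radius interpolates to r₁+(r₂−r₁)t = 9.515, giving a regular 8-gon of that circumradius (perimeter = 2·8·9.515·sin(180°/8) = 58.26 mm); Combining (union): only the cone at (1.5, 1) is present, so the union is just that shape — boundary = 58.26 mm. So its perimeter = 58.26 mm. Layer 13 is larger (58.26 vs 34.06 mm).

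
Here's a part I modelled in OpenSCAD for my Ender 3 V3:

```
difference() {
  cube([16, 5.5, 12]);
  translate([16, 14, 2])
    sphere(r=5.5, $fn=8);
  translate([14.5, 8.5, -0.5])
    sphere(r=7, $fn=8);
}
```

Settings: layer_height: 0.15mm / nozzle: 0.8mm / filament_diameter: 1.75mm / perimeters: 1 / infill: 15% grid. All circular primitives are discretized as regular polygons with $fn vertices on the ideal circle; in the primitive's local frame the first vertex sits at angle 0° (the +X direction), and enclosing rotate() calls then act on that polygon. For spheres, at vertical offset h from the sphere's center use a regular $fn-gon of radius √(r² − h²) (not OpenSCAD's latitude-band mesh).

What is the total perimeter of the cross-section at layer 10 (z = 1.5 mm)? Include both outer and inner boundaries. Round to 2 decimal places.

At z = 1.5 mm: the cube is present — its section is the full 16×5.5 rectangle (perimeter 43.00 mm); the r=5.5 sphere at (16, 14) slices to a regular 8-gon of circumradius 5.477 (√(r²−h²) with h=0.5 from center) (perimeter = 2·8·5.477·sin(180°/8) = 33.54 mm); the r=7 sphere at (14.5, 8.5) slices to a regular 8-gon of circumradius 6.708 (√(r²−h²) with h=2 from center) (perimeter = 2·8·6.708·sin(180°/8) = 41.07 mm); Subtracting the remaining from the first: starting from the 16×5.5 cube, the r=5.5 sphere at (16, 14) misses the remaining region (no effect); the r=7 sphere at (14.5, 8.5) partially overlaps it — only the 18.66 mm² overlap (of its 127.28 mm²) is removed, clipping the outline — boundary = 41.59 mm. Overall, the cross-section is a single solid region. Total boundary length (outer) = 41.59 mm.

41.59 mm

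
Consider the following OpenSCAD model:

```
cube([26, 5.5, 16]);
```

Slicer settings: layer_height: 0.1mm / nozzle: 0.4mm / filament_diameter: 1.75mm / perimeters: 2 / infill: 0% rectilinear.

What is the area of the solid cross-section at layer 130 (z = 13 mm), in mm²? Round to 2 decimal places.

At z = 13 mm: the cube is present — its section is the full 26×5.5 rectangle (area 143.00 mm²). Overall, the cross-section is a single solid region. Net area = 143.00 mm².

143.00 mm²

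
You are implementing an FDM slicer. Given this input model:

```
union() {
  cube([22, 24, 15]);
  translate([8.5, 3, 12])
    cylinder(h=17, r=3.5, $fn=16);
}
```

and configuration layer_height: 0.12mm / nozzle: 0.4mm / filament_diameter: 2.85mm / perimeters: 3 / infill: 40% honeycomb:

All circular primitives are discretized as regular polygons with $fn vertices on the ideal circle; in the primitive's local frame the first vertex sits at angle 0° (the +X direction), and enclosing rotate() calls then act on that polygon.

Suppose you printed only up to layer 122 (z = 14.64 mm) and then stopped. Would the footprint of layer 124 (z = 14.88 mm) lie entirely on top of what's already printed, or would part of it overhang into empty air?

entirely on top

Compare the two slices. At z = 14.64: the cube (footprint 22×24) is included at this height (area 528.00 mm²); the r=3.5 cylinder at (8.5, 3) gives a regular 16-gon of circumradius 3.5 (constant along its height) (area = (16/2)·3.500²·sin(360°/16) = 37.50 mm²); Merging all regions: the regions partially overlap — summed areas 565.50 mm² minus the doubly-counted overlap 36.44 mm² gives 529.06 mm² — area = 529.06 mm². At z = 14.88: the cube (footprint 22×24) is included at this height (area 528.00 mm²); the r=3.5 cylinder at (8.5, 3) gives a regular 16-gon of circumradius 3.5 (constant along its height) (area = (16/2)·3.500²·sin(360°/16) = 37.50 mm²); Taking the union: the regions partially overlap — summed areas 565.50 mm² minus the doubly-counted overlap 36.44 mm² gives 529.06 mm² — area = 529.06 mm². Checking containment: the cross-section at z = 14.88 is a subset of the cross-section at z = 14.64.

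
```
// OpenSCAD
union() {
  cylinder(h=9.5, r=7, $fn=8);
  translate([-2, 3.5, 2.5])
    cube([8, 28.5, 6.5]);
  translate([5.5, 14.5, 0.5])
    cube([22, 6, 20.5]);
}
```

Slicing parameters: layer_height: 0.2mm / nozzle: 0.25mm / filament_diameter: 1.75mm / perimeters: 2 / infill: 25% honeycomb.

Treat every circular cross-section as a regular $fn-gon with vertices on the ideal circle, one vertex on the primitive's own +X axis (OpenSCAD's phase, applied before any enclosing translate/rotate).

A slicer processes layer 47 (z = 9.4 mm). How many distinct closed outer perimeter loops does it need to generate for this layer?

2

At z = 9.4 mm: the cylinder: section is a regular 8-gon, circumradius r=7; the cube at (-2, 3.5) is not intersected at this z (z outside [2.5, 9]); the cube at (5.5, 14.5) is present — its section is the full 22×6 rectangle; Combining (union): the 2 present regions are separate (no shared area or edge), so areas and boundary lengths simply add and each stays a separate island — 2 connected regions. The result has 2 disconnected regions.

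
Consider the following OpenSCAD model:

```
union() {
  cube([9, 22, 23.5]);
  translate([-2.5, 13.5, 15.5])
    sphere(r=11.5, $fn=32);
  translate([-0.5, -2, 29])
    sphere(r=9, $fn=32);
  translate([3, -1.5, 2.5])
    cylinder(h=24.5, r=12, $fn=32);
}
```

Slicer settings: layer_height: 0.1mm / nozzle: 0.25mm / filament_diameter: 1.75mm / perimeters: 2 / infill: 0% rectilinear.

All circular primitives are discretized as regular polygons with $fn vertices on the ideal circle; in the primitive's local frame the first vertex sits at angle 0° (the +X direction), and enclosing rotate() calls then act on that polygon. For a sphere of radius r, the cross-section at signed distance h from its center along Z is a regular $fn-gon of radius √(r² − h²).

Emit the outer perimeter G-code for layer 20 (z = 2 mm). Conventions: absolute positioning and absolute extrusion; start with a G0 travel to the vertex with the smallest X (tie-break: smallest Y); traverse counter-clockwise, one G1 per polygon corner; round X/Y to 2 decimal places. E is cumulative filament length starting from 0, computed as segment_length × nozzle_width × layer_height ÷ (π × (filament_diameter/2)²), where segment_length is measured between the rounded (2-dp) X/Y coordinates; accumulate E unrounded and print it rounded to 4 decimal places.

At z = 2 mm: the 9×22 cube contributes its full rectangle; the sphere at (-2.5, 13.5) is absent (|z−center|=13.500 > r=11.5); the sphere at (-0.5, -2) does not reach this height (|z−center|=27.000 > r=9); the cylinder at (3, -1.5) does not reach this height (z outside [2.5, 27]); Taking the union: only the 9×22 cube is present, so the union is just that shape — 1 connected region. The outline is a single polygon with 4 vertices. Extrusion per mm of travel: 0.25 × 0.1 / (π × 0.875²) = 0.010394. Accumulating E over each segment gives final E = 0.6444.

G0 X0.00 Y0.00 Z2.00
G1 X9.00 Y0.00 E0.0935
G1 X9.00 Y22.00 E0.3222
G1 X0.00 Y22.00 E0.4158
G1 X0.00 Y0.00 E0.6444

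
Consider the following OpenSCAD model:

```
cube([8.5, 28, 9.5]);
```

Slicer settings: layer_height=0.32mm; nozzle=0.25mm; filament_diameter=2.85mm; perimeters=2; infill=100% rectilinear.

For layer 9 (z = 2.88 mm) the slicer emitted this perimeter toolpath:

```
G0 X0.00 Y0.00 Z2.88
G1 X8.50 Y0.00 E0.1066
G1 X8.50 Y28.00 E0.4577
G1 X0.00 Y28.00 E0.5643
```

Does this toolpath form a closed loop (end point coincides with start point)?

Start point (G0): (0.00, 0.00). End point (last G1): the path does not return to the start — open.

no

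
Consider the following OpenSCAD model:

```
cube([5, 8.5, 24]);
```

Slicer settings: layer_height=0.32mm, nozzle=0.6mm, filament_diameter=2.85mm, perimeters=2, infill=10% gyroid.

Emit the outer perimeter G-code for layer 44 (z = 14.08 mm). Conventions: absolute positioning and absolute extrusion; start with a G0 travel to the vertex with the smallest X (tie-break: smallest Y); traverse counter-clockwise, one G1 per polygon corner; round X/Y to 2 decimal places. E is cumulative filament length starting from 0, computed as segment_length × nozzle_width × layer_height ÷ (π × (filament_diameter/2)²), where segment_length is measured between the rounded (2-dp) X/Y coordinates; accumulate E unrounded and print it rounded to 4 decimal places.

G0 X0.00 Y0.00 Z14.08
G1 X5.00 Y0.00 E0.1505
G1 X5.00 Y8.50 E0.4063
G1 X0.00 Y8.50 E0.5568
G1 X0.00 Y0.00 E0.8126

At z = 14.08 mm: the 5×8.5 cube contributes its full rectangle. The outline is a single polygon with 4 vertices. Extrusion per mm of travel: 0.6 × 0.32 / (π × 1.425²) = 0.030097. Accumulating E over each segment gives final E = 0.8126.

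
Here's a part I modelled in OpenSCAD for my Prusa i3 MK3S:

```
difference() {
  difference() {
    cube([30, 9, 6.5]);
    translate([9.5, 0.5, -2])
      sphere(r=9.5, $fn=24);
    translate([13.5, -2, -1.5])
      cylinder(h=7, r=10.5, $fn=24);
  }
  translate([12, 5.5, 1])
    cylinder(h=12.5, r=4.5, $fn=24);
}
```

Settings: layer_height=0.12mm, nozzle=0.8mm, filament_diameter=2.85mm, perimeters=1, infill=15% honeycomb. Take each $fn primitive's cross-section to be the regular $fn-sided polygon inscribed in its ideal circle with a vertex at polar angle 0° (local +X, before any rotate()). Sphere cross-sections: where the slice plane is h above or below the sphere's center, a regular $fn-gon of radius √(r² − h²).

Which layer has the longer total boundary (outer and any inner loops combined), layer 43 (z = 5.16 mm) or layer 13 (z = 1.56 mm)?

layer 43 (z = 5.16 mm)

Layer 43 (z = 5.16): the cube (footprint 30×9) is included at this height (perimeter 78.00 mm); the sphere at (9.5, 0.5): section is a regular 24-gon, circumradius = √(r²−h²) = √(9.5²−7.16²) = 6.244 (perimeter = 2·24·6.244·sin(180°/24) = 39.12 mm); the r=10.5 cylinder at (13.5, -2) contributes a regular 24-gon of circumradius 10.5 (perimeter = 2·24·10.500·sin(180°/24) = 65.79 mm); Taking the first minus the rest: starting from the 30×9 cube, the r=9.5 sphere at (9.5, 0.5) partially overlaps it — only the 66.75 mm² overlap (of its 121.08 mm²) is removed, clipping the outline; the r=10.5 cylinder at (13.5, -2) partially overlaps it — only the 65.33 mm² overlap (of its 342.42 mm²) is removed, clipping the outline — boundary = 86.70 mm; the r=4.5 cylinder at (12, 5.5) gives a regular 24-gon of circumradius 4.5 (constant along its height) (perimeter = 2·24·4.500·sin(180°/24) = 28.19 mm); Taking the first minus the rest: starting from that combined region, the r=4.5 cylinder at (12, 5.5) partially overlaps it — only the 6.22 mm² overlap (of its 62.89 mm²) is removed, clipping the outline — boundary = 76.87 mm. So its perimeter = 76.87 mm. Layer 13 (z = 1.56): the 30×9 cube contributes its full rectangle (perimeter 78.00 mm); the r=9.5 sphere at (9.5, 0.5) contributes a regular 24-gon of circumradius √(9.5²−3.56²) = 8.808 (perimeter = 2·24·8.808·sin(180°/24) = 55.18 mm); the r=10.5 cylinder at (13.5, -2) contributes a regular 24-gon of circumradius 10.5 (perimeter = 2·24·10.500·sin(180°/24) = 65.79 mm); After the difference (first − rest): starting from the 30×9 cube, the r=9.5 sphere at (9.5, 0.5) partially overlaps it — only the 128.53 mm² overlap (of its 240.94 mm²) is removed, clipping the outline; the r=10.5 cylinder at (13.5, -2) partially overlaps it — only the 36.04 mm² overlap (of its 342.42 mm²) is removed, clipping the outline — boundary = 78.65 mm; the r=4.5 cylinder at (12, 5.5) contributes a regular 24-gon of circumradius 4.5 (perimeter = 2·24·4.500·sin(180°/24) = 28.19 mm); After the difference (first − rest): starting from the result so far, the r=4.5 cylinder at (12, 5.5) partially overlaps it — only the 1.59 mm² overlap (of its 62.89 mm²) is removed, clipping the outline — boundary = 72.91 mm. So its perimeter = 72.91 mm. Layer 43 is larger (76.87 vs 72.91 mm).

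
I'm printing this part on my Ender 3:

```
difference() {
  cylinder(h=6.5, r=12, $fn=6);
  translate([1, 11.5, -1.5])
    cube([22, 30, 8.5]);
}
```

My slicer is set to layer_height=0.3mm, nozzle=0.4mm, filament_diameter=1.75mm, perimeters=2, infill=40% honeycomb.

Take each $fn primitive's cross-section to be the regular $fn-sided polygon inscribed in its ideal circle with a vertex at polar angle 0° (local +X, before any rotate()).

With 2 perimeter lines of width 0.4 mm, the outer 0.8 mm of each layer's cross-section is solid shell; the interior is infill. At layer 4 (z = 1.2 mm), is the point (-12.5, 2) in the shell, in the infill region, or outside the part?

At z = 1.2 mm: the r=12 cylinder contributes a regular 6-gon of circumradius 12; the 22×30 cube at (1, 11.5) contributes its full rectangle; Taking the first minus the rest: starting from the r=12 cylinder, the 22×30 cube at (1, 11.5) misses the remaining region (no effect) — 1 connected region. Overall, the cross-section is a single solid region. The nearest boundary edge runs (-12.00, 0.00)→(-6.00, 10.39); distance from the point to it = 1.43 mm. The point is not inside any of the regions above, so it lies outside the cross-section (1.43 mm from the nearest boundary).

outside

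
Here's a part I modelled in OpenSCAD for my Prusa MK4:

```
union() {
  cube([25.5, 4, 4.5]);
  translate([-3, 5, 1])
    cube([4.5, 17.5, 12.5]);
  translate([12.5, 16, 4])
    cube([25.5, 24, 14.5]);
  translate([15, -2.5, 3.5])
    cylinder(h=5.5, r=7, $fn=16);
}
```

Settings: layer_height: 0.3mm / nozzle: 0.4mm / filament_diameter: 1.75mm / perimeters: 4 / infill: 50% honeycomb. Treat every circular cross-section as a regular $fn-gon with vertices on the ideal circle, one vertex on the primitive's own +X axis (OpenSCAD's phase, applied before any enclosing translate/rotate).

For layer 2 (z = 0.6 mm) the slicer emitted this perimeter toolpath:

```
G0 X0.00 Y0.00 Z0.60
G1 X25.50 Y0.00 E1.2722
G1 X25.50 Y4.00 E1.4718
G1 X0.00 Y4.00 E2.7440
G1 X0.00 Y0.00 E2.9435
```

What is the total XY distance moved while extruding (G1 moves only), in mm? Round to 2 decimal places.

Sum the Euclidean lengths of each G1 segment: total = 59.00 mm.

59.00 mm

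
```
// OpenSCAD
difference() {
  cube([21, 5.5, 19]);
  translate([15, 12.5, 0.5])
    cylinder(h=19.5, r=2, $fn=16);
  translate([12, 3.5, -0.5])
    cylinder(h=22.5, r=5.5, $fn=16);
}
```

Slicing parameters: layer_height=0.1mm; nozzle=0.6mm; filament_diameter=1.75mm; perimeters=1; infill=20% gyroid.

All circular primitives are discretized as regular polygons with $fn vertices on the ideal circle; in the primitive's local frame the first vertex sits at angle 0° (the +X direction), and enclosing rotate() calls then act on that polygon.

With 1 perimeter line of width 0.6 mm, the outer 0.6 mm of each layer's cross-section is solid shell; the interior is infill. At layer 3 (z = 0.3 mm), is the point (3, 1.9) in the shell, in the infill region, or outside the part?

At z = 0.3 mm: the cube is present — its section is the full 21×5.5 rectangle; the cylinder at (15, 12.5) does not reach this height (z outside [0.5, 20]); the r=5.5 cylinder at (12, 3.5) contributes a regular 16-gon of circumradius 5.5; After the difference (first − rest): starting from the 21×5.5 cube, the r=5.5 cylinder at (12, 3.5) partially overlaps it — only the 56.35 mm² overlap (of its 92.61 mm²) is removed, clipping the outline — 2 connected regions. Overall, the cross-section has 2 separate islands. The nearest boundary edge runs (7.85, 0.00)→(0.00, 0.00); distance from the point to it = 1.90 mm. (Shell/infill is judged within the island containing the point — the largest one.) The point is inside the cross-section and 1.90 mm from the nearest boundary — more than the 0.6 mm shell width (1 × 0.6), so it's in the infill interior.

infill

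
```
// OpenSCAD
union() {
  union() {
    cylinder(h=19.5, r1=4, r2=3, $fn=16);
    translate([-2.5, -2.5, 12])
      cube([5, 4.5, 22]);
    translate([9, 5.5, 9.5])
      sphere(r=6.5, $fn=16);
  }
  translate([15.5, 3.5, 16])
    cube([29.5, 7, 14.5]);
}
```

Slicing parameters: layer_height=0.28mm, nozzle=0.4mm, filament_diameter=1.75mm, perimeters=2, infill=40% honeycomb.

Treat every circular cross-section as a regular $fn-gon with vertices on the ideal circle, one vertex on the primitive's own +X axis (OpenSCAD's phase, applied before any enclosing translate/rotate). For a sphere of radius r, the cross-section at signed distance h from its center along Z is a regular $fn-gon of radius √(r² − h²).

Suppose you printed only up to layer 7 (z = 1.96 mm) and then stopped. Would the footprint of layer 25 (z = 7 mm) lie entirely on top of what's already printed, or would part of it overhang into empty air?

part overhangs

Compare the two slices. At z = 1.96: the cone: at t=0.101 of its height the radius interpolates to r₁+(r₂−r₁)t = 3.899, giving a regular 16-gon of that circumradius (area = (16/2)·3.899²·sin(360°/16) = 46.55 mm²); the cube at (-2.5, -2.5) does not reach this height (z outside [12, 34]); the sphere at (9, 5.5) is not intersected at this z (|z−center|=7.540 > r=6.5); Combining (union): only the cone is present, so the union is just that shape — area = 46.55 mm²; the cube at (15.5, 3.5) is not intersected at this z (z outside [16, 30.5]); Taking the union: only the result so far is present, so the union is just that shape — area = 46.55 mm². At z = 7: the cone (r1=4→r2=3) has section circumradius 3.641 here — a regular 16-gon (area = (16/2)·3.641²·sin(360°/16) = 40.59 mm²); the cube at (-2.5, -2.5) does not reach this height (z outside [12, 34]); the sphere at (9, 5.5): section is a regular 16-gon, circumradius = √(r²−h²) = √(6.5²−2.5²) = 6.000 (area = (16/2)·6.000²·sin(360°/16) = 110.21 mm²); Combining (union): the 2 present regions are separate (no shared area or edge), so areas and boundary lengths simply add and each stays a separate island — area = 150.80 mm²; the cube at (15.5, 3.5) is absent (z outside [16, 30.5]); Combining (union): only the result so far is present, so the union is just that shape — area = 150.80 mm². Checking containment: at z = 7 the cross-section extends beyond the z = 1.96 cross-section by about 110.21 mm².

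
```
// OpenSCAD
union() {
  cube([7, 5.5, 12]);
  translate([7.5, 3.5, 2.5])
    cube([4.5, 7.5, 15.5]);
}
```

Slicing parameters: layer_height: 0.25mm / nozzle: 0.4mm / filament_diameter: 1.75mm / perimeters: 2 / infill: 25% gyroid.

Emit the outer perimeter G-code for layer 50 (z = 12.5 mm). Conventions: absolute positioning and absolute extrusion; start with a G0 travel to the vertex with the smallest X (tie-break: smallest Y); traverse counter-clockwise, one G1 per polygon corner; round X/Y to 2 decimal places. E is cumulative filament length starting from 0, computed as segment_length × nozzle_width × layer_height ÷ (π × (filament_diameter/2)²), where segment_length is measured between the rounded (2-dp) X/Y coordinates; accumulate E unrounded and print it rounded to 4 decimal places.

At z = 12.5 mm: the cube is absent (z outside [0, 12]); the cube at (7.5, 3.5) is present — its section is the full 4.5×7.5 rectangle; Combining (union): only the 4.5×7.5 cube at (7.5, 3.5) is present, so the union is just that shape — 1 connected region. The outline is a single polygon with 4 vertices. Extrusion per mm of travel: 0.4 × 0.25 / (π × 0.875²) = 0.041575. Accumulating E over each segment gives final E = 0.9978.

G0 X7.50 Y3.50 Z12.50
G1 X12.00 Y3.50 E0.1871
G1 X12.00 Y11.00 E0.4989
G1 X7.50 Y11.00 E0.6860
G1 X7.50 Y3.50 E0.9978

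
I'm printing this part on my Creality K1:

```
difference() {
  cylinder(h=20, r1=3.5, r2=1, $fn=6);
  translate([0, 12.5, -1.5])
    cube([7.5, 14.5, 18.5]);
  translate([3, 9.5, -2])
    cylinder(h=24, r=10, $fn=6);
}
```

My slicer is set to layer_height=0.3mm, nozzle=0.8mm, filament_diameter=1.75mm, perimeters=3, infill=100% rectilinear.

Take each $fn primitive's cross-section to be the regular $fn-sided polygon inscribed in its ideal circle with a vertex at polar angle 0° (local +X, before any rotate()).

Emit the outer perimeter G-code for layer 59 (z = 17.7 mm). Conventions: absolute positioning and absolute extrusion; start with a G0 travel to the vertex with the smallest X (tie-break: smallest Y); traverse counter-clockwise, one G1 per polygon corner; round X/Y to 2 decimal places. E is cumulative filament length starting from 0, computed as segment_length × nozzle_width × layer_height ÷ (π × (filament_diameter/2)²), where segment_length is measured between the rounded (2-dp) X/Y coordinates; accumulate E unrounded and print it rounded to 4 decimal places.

At z = 17.7 mm: the cone: at t=0.885 of its height the radius interpolates to r₁+(r₂−r₁)t = 1.288, giving a regular 6-gon of that circumradius; the cube at (0, 12.5) does not reach this height (z outside [-1.5, 17]); the cylinder at (3, 9.5): section is a regular 6-gon, circumradius r=10; After the difference (first − rest): starting from the cone, the r=10 cylinder at (3, 9.5) partially overlaps it — only the 0.40 mm² overlap (of its 259.81 mm²) is removed, clipping the outline — 1 connected region. The outline is a single polygon with 6 vertices. Extrusion per mm of travel: 0.8 × 0.3 / (π × 0.875²) = 0.099780. Accumulating E over each segment gives final E = 0.7399.

G0 X-1.29 Y0.00 Z17.70
G1 X-0.64 Y-1.12 E0.1292
G1 X0.64 Y-1.12 E0.2569
G1 X1.29 Y0.00 E0.3861
G1 X0.80 Y0.84 E0.4832
G1 X-0.80 Y0.84 E0.6428
G1 X-1.29 Y0.00 E0.7399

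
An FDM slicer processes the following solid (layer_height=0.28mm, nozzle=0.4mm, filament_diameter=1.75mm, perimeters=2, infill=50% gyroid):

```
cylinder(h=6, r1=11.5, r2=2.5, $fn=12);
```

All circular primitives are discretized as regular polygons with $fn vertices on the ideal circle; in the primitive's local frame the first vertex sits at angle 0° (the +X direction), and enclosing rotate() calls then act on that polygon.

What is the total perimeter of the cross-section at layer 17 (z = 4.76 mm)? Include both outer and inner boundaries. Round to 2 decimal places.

27.08 mm

At z = 4.76 mm: the cone contributes a regular 12-gon of circumradius 4.360 (interpolated between r1=11.5 and r2=2.5 at t=0.793) (perimeter = 2·12·4.360·sin(180°/12) = 27.08 mm). Overall, the cross-section is a single solid region. Total boundary length (outer) = 27.08 mm.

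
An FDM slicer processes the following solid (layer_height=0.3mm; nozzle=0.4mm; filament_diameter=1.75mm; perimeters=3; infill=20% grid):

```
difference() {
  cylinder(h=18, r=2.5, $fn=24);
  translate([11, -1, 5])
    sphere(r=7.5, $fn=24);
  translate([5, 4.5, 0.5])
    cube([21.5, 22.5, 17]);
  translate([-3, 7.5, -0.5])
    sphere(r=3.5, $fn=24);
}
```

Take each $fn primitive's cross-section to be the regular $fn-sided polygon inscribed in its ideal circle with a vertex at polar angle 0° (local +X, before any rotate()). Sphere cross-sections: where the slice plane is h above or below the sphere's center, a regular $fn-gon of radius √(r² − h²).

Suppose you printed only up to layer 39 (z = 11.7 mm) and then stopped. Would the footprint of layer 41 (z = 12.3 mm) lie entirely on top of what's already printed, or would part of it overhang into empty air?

Compare the two slices. At z = 11.7: the r=2.5 cylinder gives a regular 24-gon of circumradius 2.5 (constant along its height) (area = (24/2)·2.500²·sin(360°/24) = 19.41 mm²); the r=7.5 sphere at (11, -1) slices to a regular 24-gon of circumradius 3.370 (√(r²−h²) with h=6.7 from center) (area = (24/2)·3.370²·sin(360°/24) = 35.28 mm²); the 21.5×22.5 cube at (5, 4.5) contributes its full rectangle (area 483.75 mm²); the sphere at (-3, 7.5) is not intersected at this z (|z−center|=12.200 > r=3.5); Subtracting the remaining from the first: starting from the r=2.5 cylinder (19.41 mm²), the r=7.5 sphere at (11, -1) misses the remaining region (no effect); the 21.5×22.5 cube at (5, 4.5) misses the remaining region (no effect) — area = 19.41 mm². At z = 12.3: the r=2.5 cylinder gives a regular 24-gon of circumradius 2.5 (constant along its height) (area = (24/2)·2.500²·sin(360°/24) = 19.41 mm²); the r=7.5 sphere at (11, -1) contributes a regular 24-gon of circumradius √(7.5²−7.3²) = 1.720 (area = (24/2)·1.720²·sin(360°/24) = 9.19 mm²); the cube at (5, 4.5) is present — its section is the full 21.5×22.5 rectangle (area 483.75 mm²); the sphere at (-3, 7.5) does not reach this height (|z−center|=12.800 > r=3.5); Subtracting the remaining from the first: starting from the r=2.5 cylinder (19.41 mm²), the r=7.5 sphere at (11, -1) misses the remaining region (no effect); the 21.5×22.5 cube at (5, 4.5) misses the remaining region (no effect) — area = 19.41 mm². Checking containment: the cross-section at z = 12.3 is a subset of the cross-section at z = 11.7.

entirely on top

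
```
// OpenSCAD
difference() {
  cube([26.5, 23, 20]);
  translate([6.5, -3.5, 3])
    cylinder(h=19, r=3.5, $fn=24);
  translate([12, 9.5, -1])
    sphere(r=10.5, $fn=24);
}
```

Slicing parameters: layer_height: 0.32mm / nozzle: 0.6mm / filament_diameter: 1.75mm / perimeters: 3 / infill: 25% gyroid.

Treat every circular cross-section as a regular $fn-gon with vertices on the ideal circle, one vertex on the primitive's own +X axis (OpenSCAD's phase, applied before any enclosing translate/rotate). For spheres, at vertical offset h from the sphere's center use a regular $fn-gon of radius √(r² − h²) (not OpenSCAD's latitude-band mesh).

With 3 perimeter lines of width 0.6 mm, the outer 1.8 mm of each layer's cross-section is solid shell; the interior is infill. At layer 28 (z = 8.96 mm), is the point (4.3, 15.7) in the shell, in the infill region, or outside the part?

infill

At z = 8.96 mm: the cube is present — its section is the full 26.5×23 rectangle; the cylinder at (6.5, -3.5): section is a regular 24-gon, circumradius r=3.5; the r=10.5 sphere at (12, 9.5) contributes a regular 24-gon of circumradius √(10.5²−9.96²) = 3.324; Taking the first minus the rest: starting from the 26.5×23 cube, the r=3.5 cylinder at (6.5, -3.5) misses the remaining region (no effect); the r=10.5 sphere at (12, 9.5) lies wholly inside it (removes its full 34.31 mm² and its 20.83 mm outline becomes a hole wall) — 1 connected region with 1 hole. Overall, the cross-section is one region with 1 hole. The nearest boundary edge runs (0.00, 0.00)→(0.00, 23.00); distance from the point to it = 4.30 mm. The point is inside the cross-section and 4.30 mm from the nearest boundary — more than the 1.8 mm shell width (3 × 0.6), so it's in the infill interior.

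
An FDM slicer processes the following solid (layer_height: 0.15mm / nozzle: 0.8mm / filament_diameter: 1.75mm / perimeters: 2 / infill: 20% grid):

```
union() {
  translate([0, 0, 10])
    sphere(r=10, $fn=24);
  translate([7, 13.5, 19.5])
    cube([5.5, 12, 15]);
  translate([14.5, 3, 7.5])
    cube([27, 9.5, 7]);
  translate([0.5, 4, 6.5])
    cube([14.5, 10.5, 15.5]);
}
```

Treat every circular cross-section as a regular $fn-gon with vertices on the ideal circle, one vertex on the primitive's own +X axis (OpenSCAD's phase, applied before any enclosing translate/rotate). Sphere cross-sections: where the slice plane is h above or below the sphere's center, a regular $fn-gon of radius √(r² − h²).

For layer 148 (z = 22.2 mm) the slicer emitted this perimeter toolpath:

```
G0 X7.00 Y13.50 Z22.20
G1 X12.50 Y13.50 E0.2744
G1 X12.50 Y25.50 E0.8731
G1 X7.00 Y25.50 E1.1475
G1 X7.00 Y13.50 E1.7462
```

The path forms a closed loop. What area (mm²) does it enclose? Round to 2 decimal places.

Apply the shoelace formula to the sequence of (X, Y) vertices; enclosed area = 66.00 mm².

66.00 mm²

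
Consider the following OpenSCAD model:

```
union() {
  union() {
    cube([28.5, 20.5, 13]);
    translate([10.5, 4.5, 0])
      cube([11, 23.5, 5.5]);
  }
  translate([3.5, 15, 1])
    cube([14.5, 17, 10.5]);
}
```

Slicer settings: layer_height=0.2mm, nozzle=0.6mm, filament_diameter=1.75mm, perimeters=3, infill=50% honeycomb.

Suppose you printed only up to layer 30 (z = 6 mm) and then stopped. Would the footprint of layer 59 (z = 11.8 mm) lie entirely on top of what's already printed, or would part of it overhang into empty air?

entirely on top

Compare the two slices. At z = 6: the cube (footprint 28.5×20.5) is included at this height (area 584.25 mm²); the cube at (10.5, 4.5) is absent (z outside [0, 5.5]); Merging all regions: only the 28.5×20.5 cube is present, so the union is just that shape — area = 584.25 mm²; the cube at (3.5, 15) (footprint 14.5×17) is included at this height (area 246.50 mm²); Merging all regions: the regions partially overlap — summed areas 830.75 mm² minus the doubly-counted overlap 79.75 mm² gives 751.00 mm² — area = 751.00 mm². At z = 11.8: the cube is present — its section is the full 28.5×20.5 rectangle (area 584.25 mm²); the cube at (10.5, 4.5) is not intersected at this z (z outside [0, 5.5]); Combining (union): only the 28.5×20.5 cube is present, so the union is just that shape — area = 584.25 mm²; the cube at (3.5, 15) is absent (z outside [1, 11.5]); Taking the union: only the result so far is present, so the union is just that shape — area = 584.25 mm². Checking containment: the cross-section at z = 11.8 is a subset of the cross-section at z = 6.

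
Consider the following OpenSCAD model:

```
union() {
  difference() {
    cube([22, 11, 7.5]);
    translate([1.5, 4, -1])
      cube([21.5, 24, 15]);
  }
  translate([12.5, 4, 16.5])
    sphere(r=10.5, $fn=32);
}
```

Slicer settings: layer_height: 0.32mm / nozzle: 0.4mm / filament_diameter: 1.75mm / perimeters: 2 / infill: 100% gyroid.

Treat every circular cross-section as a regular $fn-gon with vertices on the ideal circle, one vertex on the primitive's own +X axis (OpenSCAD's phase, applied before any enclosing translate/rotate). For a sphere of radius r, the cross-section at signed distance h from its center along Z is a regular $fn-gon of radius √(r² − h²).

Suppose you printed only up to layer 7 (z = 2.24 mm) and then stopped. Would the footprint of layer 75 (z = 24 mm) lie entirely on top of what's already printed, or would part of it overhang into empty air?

Compare the two slices. At z = 2.24: the 22×11 cube contributes its full rectangle (area 242.00 mm²); the cube at (1.5, 4) is present — its section is the full 21.5×24 rectangle (area 516.00 mm²); Taking the first minus the rest: starting from the 22×11 cube (242.00 mm²), the 21.5×24 cube at (1.5, 4) partially overlaps it — only the 143.50 mm² overlap (of its 516.00 mm²) is removed, clipping the outline — area = 98.50 mm²; the sphere at (12.5, 4) is absent (|z−center|=14.260 > r=10.5); Combining (union): only the result so far is present, so the union is just that shape — area = 98.50 mm². At z = 24: the cube is not intersected at this z (z outside [0, 7.5]); the cube at (1.5, 4) is not intersected at this z (z outside [-1, 14]); After the difference (first − rest): the first operand is absent here, so nothing remains; the sphere at (12.5, 4): section is a regular 32-gon, circumradius = √(r²−h²) = √(10.5²−7.5²) = 7.348 (area = (32/2)·7.348²·sin(360°/32) = 168.56 mm²); Merging all regions: only the r=10.5 sphere at (12.5, 4) is present, so the union is just that shape — area = 168.56 mm². Checking containment: at z = 24 the cross-section extends beyond the z = 2.24 cross-section by about 113.02 mm².

part overhangs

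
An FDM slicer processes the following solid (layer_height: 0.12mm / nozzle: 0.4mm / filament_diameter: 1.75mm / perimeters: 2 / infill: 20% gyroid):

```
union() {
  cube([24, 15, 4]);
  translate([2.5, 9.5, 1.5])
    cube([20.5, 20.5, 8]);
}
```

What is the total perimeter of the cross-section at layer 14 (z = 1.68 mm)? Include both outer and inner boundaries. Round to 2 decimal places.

108.00 mm

At z = 1.68 mm: the cube (footprint 24×15) is included at this height (perimeter 78.00 mm); the cube at (2.5, 9.5) (footprint 20.5×20.5) is included at this height (perimeter 82.00 mm); Combining (union): the regions partially overlap (shared area 112.75 mm²), so the edge portions inside another operand are dropped and the merged outline is re-measured after clipping — boundary = 108.00 mm. Overall, the cross-section is a single solid region. Total boundary length (outer) = 108.00 mm.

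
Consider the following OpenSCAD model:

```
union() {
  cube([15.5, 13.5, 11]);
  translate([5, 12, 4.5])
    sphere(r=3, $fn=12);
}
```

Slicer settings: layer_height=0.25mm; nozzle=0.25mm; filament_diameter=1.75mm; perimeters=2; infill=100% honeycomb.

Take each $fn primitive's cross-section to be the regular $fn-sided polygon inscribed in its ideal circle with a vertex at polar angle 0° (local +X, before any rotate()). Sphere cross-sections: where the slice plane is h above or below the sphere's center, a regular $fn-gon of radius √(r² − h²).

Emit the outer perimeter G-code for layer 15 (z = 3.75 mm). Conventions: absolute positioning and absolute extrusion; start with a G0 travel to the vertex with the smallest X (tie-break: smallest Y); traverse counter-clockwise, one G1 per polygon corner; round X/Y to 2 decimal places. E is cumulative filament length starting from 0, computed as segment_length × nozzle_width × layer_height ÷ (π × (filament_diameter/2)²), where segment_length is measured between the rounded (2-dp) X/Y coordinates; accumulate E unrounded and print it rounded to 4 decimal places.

At z = 3.75 mm: the cube (footprint 15.5×13.5) is included at this height; the r=3 sphere at (5, 12) contributes a regular 12-gon of circumradius √(3²−0.75²) = 2.905; Combining (union): the regions partially overlap (shared area 20.77 mm²), so overlapping operands fuse into one piece — 1 connected region. The outline is a single polygon with 9 vertices. Extrusion per mm of travel: 0.25 × 0.25 / (π × 0.875²) = 0.025984. Accumulating E over each segment gives final E = 1.5316.

G0 X0.00 Y0.00 Z3.75
G1 X15.50 Y0.00 E0.4028
G1 X15.50 Y13.50 E0.7535
G1 X7.47 Y13.50 E0.9622
G1 X6.45 Y14.52 E0.9997
G1 X5.00 Y14.90 E1.0386
G1 X3.55 Y14.52 E1.0776
G1 X2.53 Y13.50 E1.1151
G1 X0.00 Y13.50 E1.1808
G1 X0.00 Y0.00 E1.5316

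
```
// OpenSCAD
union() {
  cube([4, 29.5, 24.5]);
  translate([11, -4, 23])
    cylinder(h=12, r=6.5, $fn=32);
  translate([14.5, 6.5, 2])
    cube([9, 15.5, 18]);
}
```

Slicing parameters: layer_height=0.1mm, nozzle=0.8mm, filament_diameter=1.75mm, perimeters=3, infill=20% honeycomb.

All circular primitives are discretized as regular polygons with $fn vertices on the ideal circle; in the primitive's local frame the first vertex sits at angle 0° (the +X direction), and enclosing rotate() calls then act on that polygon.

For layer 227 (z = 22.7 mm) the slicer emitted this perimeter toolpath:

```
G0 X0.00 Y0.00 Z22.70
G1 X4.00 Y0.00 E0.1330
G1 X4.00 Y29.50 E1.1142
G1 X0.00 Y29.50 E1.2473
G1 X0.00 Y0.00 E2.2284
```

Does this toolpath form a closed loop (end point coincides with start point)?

yes

Start point (G0): (0.00, 0.00). End point (last G1): the path returns to the start — closed.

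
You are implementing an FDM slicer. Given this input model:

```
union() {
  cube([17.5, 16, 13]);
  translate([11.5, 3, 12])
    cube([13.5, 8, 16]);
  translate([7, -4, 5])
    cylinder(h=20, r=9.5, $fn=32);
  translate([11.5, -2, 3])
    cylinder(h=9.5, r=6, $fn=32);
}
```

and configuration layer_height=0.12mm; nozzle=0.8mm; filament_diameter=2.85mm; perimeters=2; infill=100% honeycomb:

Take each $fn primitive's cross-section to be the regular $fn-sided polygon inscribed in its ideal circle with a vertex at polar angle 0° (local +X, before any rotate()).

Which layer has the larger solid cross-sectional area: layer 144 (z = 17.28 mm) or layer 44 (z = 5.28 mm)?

layer 44 (z = 5.28 mm)

Layer 144 (z = 17.28): the cube does not reach this height (z outside [0, 13]); the cube at (11.5, 3) (footprint 13.5×8) is included at this height (area 108.00 mm²); the cylinder at (7, -4): section is a regular 32-gon, circumradius r=9.5 (area = (32/2)·9.500²·sin(360°/32) = 281.71 mm²); the cylinder at (11.5, -2) is not intersected at this z (z outside [3, 12.5]); Combining (union): the regions partially overlap — summed areas 389.71 mm² minus the doubly-counted overlap 1.35 mm² gives 388.36 mm² — area = 388.36 mm². So its area = 388.36 mm². Layer 44 (z = 5.28): the cube (footprint 17.5×16) is included at this height (area 280.00 mm²); the cube at (11.5, 3) is absent (z outside [12, 28]); the r=9.5 cylinder at (7, -4) contributes a regular 32-gon of circumradius 9.5 (area = (32/2)·9.500²·sin(360°/32) = 281.71 mm²); the r=6 cylinder at (11.5, -2) contributes a regular 32-gon of circumradius 6 (area = (32/2)·6.000²·sin(360°/32) = 112.37 mm²); Taking the union: the regions partially overlap — summed areas 674.08 mm² minus the doubly-counted overlap 172.41 mm² gives 501.67 mm² — area = 501.67 mm². So its area = 501.67 mm². Layer 44 is larger (501.67 vs 388.36 mm²).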